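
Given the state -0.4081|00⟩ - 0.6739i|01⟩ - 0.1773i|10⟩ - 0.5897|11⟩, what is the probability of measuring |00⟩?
0.1665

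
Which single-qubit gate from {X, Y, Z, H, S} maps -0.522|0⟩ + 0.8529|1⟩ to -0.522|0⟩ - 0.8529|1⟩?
Z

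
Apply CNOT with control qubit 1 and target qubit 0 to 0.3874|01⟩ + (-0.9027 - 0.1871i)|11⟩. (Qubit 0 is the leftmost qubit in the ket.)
(-0.9027 - 0.1871i)|01⟩ + 0.3874|11⟩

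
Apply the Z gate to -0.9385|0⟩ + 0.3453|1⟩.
-0.9385|0⟩ - 0.3453|1⟩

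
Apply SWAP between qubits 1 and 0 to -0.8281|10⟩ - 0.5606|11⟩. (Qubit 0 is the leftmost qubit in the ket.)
-0.8281|01⟩ - 0.5606|11⟩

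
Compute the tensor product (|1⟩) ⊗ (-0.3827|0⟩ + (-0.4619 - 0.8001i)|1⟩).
-0.3827|10⟩ + (-0.4619 - 0.8001i)|11⟩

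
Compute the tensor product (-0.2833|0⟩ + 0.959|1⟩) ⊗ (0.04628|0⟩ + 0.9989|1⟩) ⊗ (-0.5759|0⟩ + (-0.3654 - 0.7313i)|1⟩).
0.007551|000⟩ + (0.004791 + 0.009588i)|001⟩ + 0.163|010⟩ + (0.1034 + 0.2069i)|011⟩ - 0.02556|100⟩ + (-0.01622 - 0.03246i)|101⟩ - 0.5517|110⟩ + (-0.35 - 0.7005i)|111⟩

amp(|b₁b₂…⟩) = product of the factor amplitudes for bits b₁, b₂, …; only kets whose every factor amplitude is nonzero survive.
|000⟩: (-0.2833)(0.04628)(-0.5759) = 0.007551
|001⟩: (-0.2833)(0.04628)(-0.3654 - 0.7313i) = (0.004791 + 0.009588i)
|010⟩: (-0.2833)(0.9989)(-0.5759) = 0.163
|011⟩: (-0.2833)(0.9989)(-0.3654 - 0.7313i) = (0.1034 + 0.2069i)
|100⟩: (0.959)(0.04628)(-0.5759) = -0.02556
|101⟩: (0.959)(0.04628)(-0.3654 - 0.7313i) = (-0.01622 - 0.03246i)
|110⟩: (0.959)(0.9989)(-0.5759) = -0.5517
|111⟩: (0.959)(0.9989)(-0.3654 - 0.7313i) = (-0.35 - 0.7005i)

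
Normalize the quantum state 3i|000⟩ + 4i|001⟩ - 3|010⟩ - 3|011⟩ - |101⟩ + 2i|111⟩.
0.433i|000⟩ + (1/√3)i|001⟩ - 0.433|010⟩ - 0.433|011⟩ - 0.1443|101⟩ + 0.2887i|111⟩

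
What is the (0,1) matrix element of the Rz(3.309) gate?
0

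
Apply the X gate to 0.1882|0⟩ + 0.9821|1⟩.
0.9821|0⟩ + 0.1882|1⟩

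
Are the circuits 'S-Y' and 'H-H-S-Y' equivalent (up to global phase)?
Yes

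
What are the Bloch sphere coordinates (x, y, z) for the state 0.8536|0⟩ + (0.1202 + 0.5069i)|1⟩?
(0.2052, 0.8654, 0.4572)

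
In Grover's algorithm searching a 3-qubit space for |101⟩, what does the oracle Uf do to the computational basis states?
Uf|x⟩ = -|x⟩ if x = 101, else |x⟩ (phase flip on target)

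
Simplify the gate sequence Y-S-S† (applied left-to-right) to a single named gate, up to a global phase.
Y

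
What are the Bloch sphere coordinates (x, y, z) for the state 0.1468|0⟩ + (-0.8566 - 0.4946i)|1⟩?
(-0.2515, -0.1452, -0.9568)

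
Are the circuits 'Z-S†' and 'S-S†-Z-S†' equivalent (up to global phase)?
Yes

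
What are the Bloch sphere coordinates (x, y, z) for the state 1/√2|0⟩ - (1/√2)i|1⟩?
(0, -1, 0)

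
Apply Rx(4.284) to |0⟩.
-0.5406|0⟩ - 0.8413i|1⟩

Rx(4.284) = [[cos(θ/2), −i·sin(θ/2)], [−i·sin(θ/2), cos(θ/2)]]; θ = 4.284, cos(θ/2) ≈ -0.540645, sin(θ/2) ≈ 0.841251.
With a = amp(|0⟩) = 1 and b = amp(|1⟩) = 0:
new amp(|0⟩) = (-0.540645)·a + (-0.841251i)·b = -0.5406
new amp(|1⟩) = (-0.841251i)·a + (-0.540645)·b = -0.8413i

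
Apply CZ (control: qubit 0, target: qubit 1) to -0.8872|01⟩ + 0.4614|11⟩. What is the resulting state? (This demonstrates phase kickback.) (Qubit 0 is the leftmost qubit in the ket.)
-0.8872|01⟩ - 0.4614|11⟩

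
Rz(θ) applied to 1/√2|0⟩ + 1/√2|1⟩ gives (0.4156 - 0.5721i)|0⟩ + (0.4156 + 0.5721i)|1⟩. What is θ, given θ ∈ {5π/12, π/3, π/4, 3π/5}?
3π/5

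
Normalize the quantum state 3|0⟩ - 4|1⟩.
0.6|0⟩ - 0.8|1⟩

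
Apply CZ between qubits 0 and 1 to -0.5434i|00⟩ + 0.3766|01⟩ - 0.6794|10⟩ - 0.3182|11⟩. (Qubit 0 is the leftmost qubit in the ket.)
-0.5434i|00⟩ + 0.3766|01⟩ - 0.6794|10⟩ + 0.3182|11⟩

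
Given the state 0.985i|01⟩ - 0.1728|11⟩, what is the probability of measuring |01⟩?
0.9702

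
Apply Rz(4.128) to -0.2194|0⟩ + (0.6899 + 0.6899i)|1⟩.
(0.1039 + 0.1933i)|0⟩ + (-0.9343 + 0.281i)|1⟩

Rz(4.128) = [[e^(−iθ/2), 0], [0, e^(iθ/2)]] with e^(±iθ/2) = cos(θ/2) ± i·sin(θ/2); θ = 4.128, cos(θ/2) ≈ -0.47345, sin(θ/2) ≈ 0.880821.
With a = amp(|0⟩) = -0.2194 and b = amp(|1⟩) = (0.6899 + 0.6899i):
new amp(|0⟩) = (-0.47345 - 0.880821i)·a = (0.1039 + 0.1933i)
new amp(|1⟩) = (-0.47345 + 0.880821i)·b = (-0.9343 + 0.281i)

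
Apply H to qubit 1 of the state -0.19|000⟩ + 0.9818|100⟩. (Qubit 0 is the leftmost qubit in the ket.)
-0.1344|000⟩ - 0.1344|010⟩ + 0.6942|100⟩ + 0.6942|110⟩

H on qubit 1 mixes each pair of kets that differ only in qubit 1: amplitudes (a, b) of (|…0…⟩, |…1…⟩) become ((a + b)/√2, (a − b)/√2). Kets absent from the input have amplitude 0.
(|000⟩, |010⟩): (a, b) = (-0.19, 0) → (-0.1344, -0.1344)
(|100⟩, |110⟩): (a, b) = (0.9818, 0) → (0.6942, 0.6942)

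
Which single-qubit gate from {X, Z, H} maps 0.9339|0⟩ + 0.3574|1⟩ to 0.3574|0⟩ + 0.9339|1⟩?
X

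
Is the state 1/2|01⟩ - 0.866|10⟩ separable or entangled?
Entangled

Writing the state as a|00⟩ + b|01⟩ + c|10⟩ + d|11⟩, it is a product state iff ad − bc = 0.
Here (a, b, c, d) = (0, 1/2, -0.866, 0): ad − bc = (0)(0) − (1/2)(-0.866) = 0.433 ≠ 0, so the state is entangled.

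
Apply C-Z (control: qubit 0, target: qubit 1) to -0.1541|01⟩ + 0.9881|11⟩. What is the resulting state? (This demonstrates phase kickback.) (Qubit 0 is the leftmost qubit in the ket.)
-0.1541|01⟩ - 0.9881|11⟩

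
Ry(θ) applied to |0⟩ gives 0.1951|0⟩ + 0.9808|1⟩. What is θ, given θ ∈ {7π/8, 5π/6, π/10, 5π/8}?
7π/8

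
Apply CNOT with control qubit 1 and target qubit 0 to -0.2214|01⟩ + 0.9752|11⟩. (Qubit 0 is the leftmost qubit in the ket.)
0.9752|01⟩ - 0.2214|11⟩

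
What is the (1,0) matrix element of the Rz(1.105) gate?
0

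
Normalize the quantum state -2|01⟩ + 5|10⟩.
-0.3714|01⟩ + 0.9285|10⟩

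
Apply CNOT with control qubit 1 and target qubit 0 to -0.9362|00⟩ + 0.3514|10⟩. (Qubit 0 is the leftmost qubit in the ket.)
-0.9362|00⟩ + 0.3514|10⟩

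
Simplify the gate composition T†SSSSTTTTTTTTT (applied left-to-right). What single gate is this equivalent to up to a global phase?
I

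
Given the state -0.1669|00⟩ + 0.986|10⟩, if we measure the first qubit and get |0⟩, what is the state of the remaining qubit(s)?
-|0⟩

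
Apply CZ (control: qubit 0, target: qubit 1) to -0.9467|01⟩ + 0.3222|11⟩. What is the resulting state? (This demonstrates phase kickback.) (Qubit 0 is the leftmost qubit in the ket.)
-0.9467|01⟩ - 0.3222|11⟩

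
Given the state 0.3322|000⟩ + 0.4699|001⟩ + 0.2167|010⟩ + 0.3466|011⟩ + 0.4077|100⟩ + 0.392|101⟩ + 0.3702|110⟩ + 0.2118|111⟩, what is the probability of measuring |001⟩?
0.2208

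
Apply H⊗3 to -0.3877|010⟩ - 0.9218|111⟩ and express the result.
-0.463|000⟩ + 0.1888|001⟩ + 0.463|010⟩ - 0.1888|011⟩ + 0.1888|100⟩ - 0.463|101⟩ - 0.1888|110⟩ + 0.463|111⟩

H⊗3 gives amp(|y⟩) = (1/2√2) Σ_x (−1)^(x·y) amp(|x⟩), where x·y is the number of positions in which both x and y have a 1.
|000⟩: (-0.3877 - 0.9218)/(2√2) = -0.463
|001⟩: (-0.3877 + 0.9218)/(2√2) = 0.1888
|010⟩: (0.3877 + 0.9218)/(2√2) = 0.463
|011⟩: (0.3877 - 0.9218)/(2√2) = -0.1888
|100⟩: (-0.3877 + 0.9218)/(2√2) = 0.1888
|101⟩: (-0.3877 - 0.9218)/(2√2) = -0.463
|110⟩: (0.3877 - 0.9218)/(2√2) = -0.1888
|111⟩: (0.3877 + 0.9218)/(2√2) = 0.463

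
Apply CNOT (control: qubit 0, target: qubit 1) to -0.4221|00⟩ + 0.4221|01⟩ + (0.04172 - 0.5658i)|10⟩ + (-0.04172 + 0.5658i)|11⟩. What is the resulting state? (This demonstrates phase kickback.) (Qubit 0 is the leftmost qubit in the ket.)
-0.4221|00⟩ + 0.4221|01⟩ + (-0.04172 + 0.5658i)|10⟩ + (0.04172 - 0.5658i)|11⟩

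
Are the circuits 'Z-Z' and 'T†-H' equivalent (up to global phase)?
No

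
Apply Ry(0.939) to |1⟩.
-0.4524|0⟩ + 0.8918|1⟩

Ry(0.939) = [[cos(θ/2), −sin(θ/2)], [sin(θ/2), cos(θ/2)]]; θ = 0.939, cos(θ/2) ≈ 0.891795, sin(θ/2) ≈ 0.45244.
With a = amp(|0⟩) = 0 and b = amp(|1⟩) = 1:
new amp(|0⟩) = (0.891795)·a + (-0.45244)·b = -0.4524
new amp(|1⟩) = (0.45244)·a + (0.891795)·b = 0.8918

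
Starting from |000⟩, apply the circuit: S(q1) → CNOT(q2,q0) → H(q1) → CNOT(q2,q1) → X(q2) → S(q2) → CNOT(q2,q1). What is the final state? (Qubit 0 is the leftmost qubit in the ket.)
(1/√2)i|001⟩ + (1/√2)i|011⟩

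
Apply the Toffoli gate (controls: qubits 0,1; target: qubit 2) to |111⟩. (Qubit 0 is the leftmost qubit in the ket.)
|110⟩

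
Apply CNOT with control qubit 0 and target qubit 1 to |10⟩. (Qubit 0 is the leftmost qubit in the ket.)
|11⟩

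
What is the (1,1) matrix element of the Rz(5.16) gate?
(-0.8464 + 0.5325i)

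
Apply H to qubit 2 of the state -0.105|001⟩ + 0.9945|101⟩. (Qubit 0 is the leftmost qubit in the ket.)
-0.07425|000⟩ + 0.07425|001⟩ + 0.7032|100⟩ - 0.7032|101⟩

H on qubit 2 mixes each pair of kets that differ only in qubit 2: amplitudes (a, b) of (|…0…⟩, |…1…⟩) become ((a + b)/√2, (a − b)/√2). Kets absent from the input have amplitude 0.
(|000⟩, |001⟩): (a, b) = (0, -0.105) → (-0.07425, 0.07425)
(|100⟩, |101⟩): (a, b) = (0, 0.9945) → (0.7032, -0.7032)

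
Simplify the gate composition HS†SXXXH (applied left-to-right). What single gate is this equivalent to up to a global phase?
Z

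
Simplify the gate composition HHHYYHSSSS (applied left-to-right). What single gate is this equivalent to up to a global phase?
I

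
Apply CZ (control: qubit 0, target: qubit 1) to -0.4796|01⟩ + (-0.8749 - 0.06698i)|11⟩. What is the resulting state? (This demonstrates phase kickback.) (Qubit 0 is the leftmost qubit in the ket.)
-0.4796|01⟩ + (0.8749 + 0.06698i)|11⟩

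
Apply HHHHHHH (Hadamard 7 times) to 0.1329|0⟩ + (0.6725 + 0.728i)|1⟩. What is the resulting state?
(0.5695 + 0.5148i)|0⟩ + (-0.3816 - 0.5148i)|1⟩

H² = I, so H^7 = H: a single Hadamard. With (a, b) = (0.1329, (0.6725 + 0.728i)), H gives ((a + b)/√2, (a − b)/√2) = ((0.5695 + 0.5148i), (-0.3816 - 0.5148i)).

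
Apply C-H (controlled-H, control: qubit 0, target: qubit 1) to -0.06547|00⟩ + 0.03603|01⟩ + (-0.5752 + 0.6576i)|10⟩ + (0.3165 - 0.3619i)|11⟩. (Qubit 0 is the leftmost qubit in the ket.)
-0.06547|00⟩ + 0.03603|01⟩ + (-0.1829 + 0.2091i)|10⟩ + (-0.6305 + 0.7209i)|11⟩

C-H leaves the control-|0⟩ kets |00⟩, |01⟩ unchanged and applies H to qubit 1 on the control-|1⟩ pair (|10⟩, |11⟩).
H = [[1/√2, 1/√2], [1/√2, -1/√2]].
With a = amp(|10⟩) = (-0.5752 + 0.6576i) and b = amp(|11⟩) = (0.3165 - 0.3619i):
new amp(|10⟩) = (1/√2)·a + (1/√2)·b = (-0.1829 + 0.2091i)
new amp(|11⟩) = (1/√2)·a + (-1/√2)·b = (-0.6305 + 0.7209i)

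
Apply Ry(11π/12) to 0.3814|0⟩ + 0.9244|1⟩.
-0.8667|0⟩ + 0.4988|1⟩

Ry(11π/12) = [[cos(θ/2), −sin(θ/2)], [sin(θ/2), cos(θ/2)]]; θ = 11π/12, cos(θ/2) ≈ 0.130526, sin(θ/2) ≈ 0.991445.
With a = amp(|0⟩) = 0.3814 and b = amp(|1⟩) = 0.9244:
new amp(|0⟩) = (0.130526)·a + (-0.991445)·b = -0.8667
new amp(|1⟩) = (0.991445)·a + (0.130526)·b = 0.4988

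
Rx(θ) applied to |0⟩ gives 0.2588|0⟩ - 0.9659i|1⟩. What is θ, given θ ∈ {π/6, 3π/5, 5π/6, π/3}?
5π/6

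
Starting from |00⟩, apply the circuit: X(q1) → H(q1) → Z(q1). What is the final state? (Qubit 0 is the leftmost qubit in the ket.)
1/√2|00⟩ + 1/√2|01⟩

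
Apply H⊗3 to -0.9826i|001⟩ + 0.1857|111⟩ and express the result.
(0.06565 - 0.3474i)|000⟩ + (-0.06565 + 0.3474i)|001⟩ + (-0.06565 - 0.3474i)|010⟩ + (0.06565 + 0.3474i)|011⟩ + (-0.06565 - 0.3474i)|100⟩ + (0.06565 + 0.3474i)|101⟩ + (0.06565 - 0.3474i)|110⟩ + (-0.06565 + 0.3474i)|111⟩

H⊗3 gives amp(|y⟩) = (1/2√2) Σ_x (−1)^(x·y) amp(|x⟩), where x·y is the number of positions in which both x and y have a 1.
|000⟩: (-0.9826i + 0.1857)/(2√2) = (0.06565 - 0.3474i)
|001⟩: (0.9826i - 0.1857)/(2√2) = (-0.06565 + 0.3474i)
|010⟩: (-0.9826i - 0.1857)/(2√2) = (-0.06565 - 0.3474i)
|011⟩: (0.9826i + 0.1857)/(2√2) = (0.06565 + 0.3474i)
|100⟩: (-0.9826i - 0.1857)/(2√2) = (-0.06565 - 0.3474i)
|101⟩: (0.9826i + 0.1857)/(2√2) = (0.06565 + 0.3474i)
|110⟩: (-0.9826i + 0.1857)/(2√2) = (0.06565 - 0.3474i)
|111⟩: (0.9826i - 0.1857)/(2√2) = (-0.06565 + 0.3474i)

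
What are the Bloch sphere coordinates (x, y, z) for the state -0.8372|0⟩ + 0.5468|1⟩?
(-0.9156, 0, 0.4019)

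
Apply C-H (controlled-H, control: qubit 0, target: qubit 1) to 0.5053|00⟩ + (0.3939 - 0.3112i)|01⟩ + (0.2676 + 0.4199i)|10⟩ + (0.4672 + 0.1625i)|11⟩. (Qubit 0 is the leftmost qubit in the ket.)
0.5053|00⟩ + (0.3939 - 0.3112i)|01⟩ + (0.5196 + 0.4118i)|10⟩ + (-0.1411 + 0.182i)|11⟩

C-H leaves the control-|0⟩ kets |00⟩, |01⟩ unchanged and applies H to qubit 1 on the control-|1⟩ pair (|10⟩, |11⟩).
H = [[1/√2, 1/√2], [1/√2, -1/√2]].
With a = amp(|10⟩) = (0.2676 + 0.4199i) and b = amp(|11⟩) = (0.4672 + 0.1625i):
new amp(|10⟩) = (1/√2)·a + (1/√2)·b = (0.5196 + 0.4118i)
new amp(|11⟩) = (1/√2)·a + (-1/√2)·b = (-0.1411 + 0.182i)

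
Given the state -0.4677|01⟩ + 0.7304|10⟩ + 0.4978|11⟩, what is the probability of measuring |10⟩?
0.5335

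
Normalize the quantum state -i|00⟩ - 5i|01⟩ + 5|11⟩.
-0.14i|00⟩ - 0.7001i|01⟩ + 0.7001|11⟩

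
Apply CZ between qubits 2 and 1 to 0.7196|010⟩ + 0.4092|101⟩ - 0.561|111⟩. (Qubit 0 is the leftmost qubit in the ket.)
0.7196|010⟩ + 0.4092|101⟩ + 0.561|111⟩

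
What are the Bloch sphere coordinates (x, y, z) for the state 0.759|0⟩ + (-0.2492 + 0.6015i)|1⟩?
(-0.3783, 0.9131, 0.1522)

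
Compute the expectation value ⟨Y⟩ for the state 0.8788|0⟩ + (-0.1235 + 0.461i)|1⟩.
0.8103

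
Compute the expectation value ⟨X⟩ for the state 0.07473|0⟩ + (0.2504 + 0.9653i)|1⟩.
0.03742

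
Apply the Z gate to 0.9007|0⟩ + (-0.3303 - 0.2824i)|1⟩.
0.9007|0⟩ + (0.3303 + 0.2824i)|1⟩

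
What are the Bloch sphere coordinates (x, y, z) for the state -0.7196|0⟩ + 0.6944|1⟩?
(-0.9994, 0, 0.03563)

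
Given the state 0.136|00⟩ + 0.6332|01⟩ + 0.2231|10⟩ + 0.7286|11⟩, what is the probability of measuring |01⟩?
0.4009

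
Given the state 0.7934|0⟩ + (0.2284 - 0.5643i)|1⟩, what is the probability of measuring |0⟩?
0.6295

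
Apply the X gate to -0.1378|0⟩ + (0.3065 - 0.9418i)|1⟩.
(0.3065 - 0.9418i)|0⟩ - 0.1378|1⟩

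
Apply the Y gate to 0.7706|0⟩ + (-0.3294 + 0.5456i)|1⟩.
(0.5456 + 0.3294i)|0⟩ + 0.7706i|1⟩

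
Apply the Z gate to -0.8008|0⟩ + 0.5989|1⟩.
-0.8008|0⟩ - 0.5989|1⟩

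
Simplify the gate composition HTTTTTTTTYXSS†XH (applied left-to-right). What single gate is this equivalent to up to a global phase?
Y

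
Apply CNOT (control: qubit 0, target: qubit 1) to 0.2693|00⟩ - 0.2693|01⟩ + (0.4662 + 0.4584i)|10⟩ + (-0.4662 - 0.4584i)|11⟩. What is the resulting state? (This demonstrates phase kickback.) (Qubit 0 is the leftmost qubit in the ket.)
0.2693|00⟩ - 0.2693|01⟩ + (-0.4662 - 0.4584i)|10⟩ + (0.4662 + 0.4584i)|11⟩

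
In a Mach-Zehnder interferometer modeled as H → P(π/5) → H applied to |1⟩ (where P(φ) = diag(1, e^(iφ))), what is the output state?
(0.09549 - 0.2939i)|0⟩ + (0.9045 + 0.2939i)|1⟩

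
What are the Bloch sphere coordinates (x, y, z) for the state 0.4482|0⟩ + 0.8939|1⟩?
(0.8013, 0, -0.5982)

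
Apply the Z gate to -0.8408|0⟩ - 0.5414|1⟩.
-0.8408|0⟩ + 0.5414|1⟩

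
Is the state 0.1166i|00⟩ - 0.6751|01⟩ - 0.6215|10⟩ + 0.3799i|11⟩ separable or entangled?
Entangled

Writing the state as a|00⟩ + b|01⟩ + c|10⟩ + d|11⟩, it is a product state iff ad − bc = 0.
Here (a, b, c, d) = (0.1166i, -0.6751, -0.6215, 0.3799i): ad − bc = (0.1166i)(0.3799i) − (-0.6751)(-0.6215) = -0.4639 ≠ 0, so the state is entangled.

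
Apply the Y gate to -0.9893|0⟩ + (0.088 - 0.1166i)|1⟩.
(-0.1166 - 0.088i)|0⟩ - 0.9893i|1⟩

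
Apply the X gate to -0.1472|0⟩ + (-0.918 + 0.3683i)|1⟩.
(-0.918 + 0.3683i)|0⟩ - 0.1472|1⟩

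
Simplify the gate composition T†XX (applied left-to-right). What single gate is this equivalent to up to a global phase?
T†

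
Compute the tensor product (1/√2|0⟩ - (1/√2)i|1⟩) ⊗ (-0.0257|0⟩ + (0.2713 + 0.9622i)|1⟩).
-0.01817|00⟩ + (0.1918 + 0.6804i)|01⟩ + 0.01817i|10⟩ + (0.6804 - 0.1918i)|11⟩

amp(|b₁b₂…⟩) = product of the factor amplitudes for bits b₁, b₂, …; only kets whose every factor amplitude is nonzero survive.
|00⟩: (1/√2)(-0.0257) = -0.01817
|01⟩: (1/√2)(0.2713 + 0.9622i) = (0.1918 + 0.6804i)
|10⟩: (-(1/√2)i)(-0.0257) = 0.01817i
|11⟩: (-(1/√2)i)(0.2713 + 0.9622i) = (0.6804 - 0.1918i)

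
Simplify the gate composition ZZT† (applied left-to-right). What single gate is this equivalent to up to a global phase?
T†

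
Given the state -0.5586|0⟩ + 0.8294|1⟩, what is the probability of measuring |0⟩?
0.312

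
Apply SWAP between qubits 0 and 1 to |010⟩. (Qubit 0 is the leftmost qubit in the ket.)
|100⟩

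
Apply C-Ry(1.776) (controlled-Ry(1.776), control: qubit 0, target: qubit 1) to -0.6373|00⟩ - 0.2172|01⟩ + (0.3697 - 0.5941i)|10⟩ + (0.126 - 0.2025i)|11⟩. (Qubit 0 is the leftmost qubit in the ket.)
-0.6373|00⟩ - 0.2172|01⟩ + (0.1355 - 0.2178i)|10⟩ + (0.3663 - 0.5887i)|11⟩

C-Ry(1.776) leaves the control-|0⟩ kets |00⟩, |01⟩ unchanged and applies Ry(1.776) to qubit 1 on the control-|1⟩ pair (|10⟩, |11⟩).
Ry(1.776) = [[cos(θ/2), −sin(θ/2)], [sin(θ/2), cos(θ/2)]]; θ = 1.776, cos(θ/2) ≈ 0.630965, sin(θ/2) ≈ 0.775811.
With a = amp(|10⟩) = (0.3697 - 0.5941i) and b = amp(|11⟩) = (0.126 - 0.2025i):
new amp(|10⟩) = (0.630965)·a + (-0.775811)·b = (0.1355 - 0.2178i)
new amp(|11⟩) = (0.775811)·a + (0.630965)·b = (0.3663 - 0.5887i)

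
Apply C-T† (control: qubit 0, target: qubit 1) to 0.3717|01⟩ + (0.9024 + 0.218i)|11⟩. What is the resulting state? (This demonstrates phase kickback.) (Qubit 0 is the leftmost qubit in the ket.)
0.3717|01⟩ + (0.7922 - 0.4839i)|11⟩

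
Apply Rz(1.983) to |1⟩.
(0.5474 + 0.8368i)|1⟩

Rz(1.983) = [[e^(−iθ/2), 0], [0, e^(iθ/2)]] with e^(±iθ/2) = cos(θ/2) ± i·sin(θ/2); θ = 1.983, cos(θ/2) ≈ 0.547435, sin(θ/2) ≈ 0.836848.
With a = amp(|0⟩) = 0 and b = amp(|1⟩) = 1:
new amp(|0⟩) = (0.547435 - 0.836848i)·a = 0
new amp(|1⟩) = (0.547435 + 0.836848i)·b = (0.5474 + 0.8368i)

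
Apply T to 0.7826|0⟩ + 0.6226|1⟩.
0.7826|0⟩ + (0.4402 + 0.4402i)|1⟩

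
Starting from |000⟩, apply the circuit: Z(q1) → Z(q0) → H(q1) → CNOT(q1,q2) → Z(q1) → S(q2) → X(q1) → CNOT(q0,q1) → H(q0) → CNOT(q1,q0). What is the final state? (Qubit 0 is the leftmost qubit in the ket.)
-(1/2)i|001⟩ + 1/2|010⟩ - (1/2)i|101⟩ + 1/2|110⟩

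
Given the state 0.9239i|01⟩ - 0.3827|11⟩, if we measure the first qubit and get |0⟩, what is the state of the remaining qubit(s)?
i|1⟩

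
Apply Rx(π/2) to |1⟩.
-(1/√2)i|0⟩ + 1/√2|1⟩

Rx(π/2) = [[cos(θ/2), −i·sin(θ/2)], [−i·sin(θ/2), cos(θ/2)]]; θ = π/2, cos(θ/2) ≈ 0.707107, sin(θ/2) ≈ 0.707107.
With a = amp(|0⟩) = 0 and b = amp(|1⟩) = 1:
new amp(|0⟩) = (0.707107)·a + (-0.707107i)·b = -(1/√2)i
new amp(|1⟩) = (-0.707107i)·a + (0.707107)·b = 1/√2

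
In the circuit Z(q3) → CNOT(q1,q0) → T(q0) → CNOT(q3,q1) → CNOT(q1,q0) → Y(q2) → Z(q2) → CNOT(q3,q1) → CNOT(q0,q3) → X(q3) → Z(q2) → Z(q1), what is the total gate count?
12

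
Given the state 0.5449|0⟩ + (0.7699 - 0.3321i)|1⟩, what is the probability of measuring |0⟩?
0.2969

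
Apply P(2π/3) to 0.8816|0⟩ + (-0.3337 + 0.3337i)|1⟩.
0.8816|0⟩ + (-0.1221 - 0.4558i)|1⟩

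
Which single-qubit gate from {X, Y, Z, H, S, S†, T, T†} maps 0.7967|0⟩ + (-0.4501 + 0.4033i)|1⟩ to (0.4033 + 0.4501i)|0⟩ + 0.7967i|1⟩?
Y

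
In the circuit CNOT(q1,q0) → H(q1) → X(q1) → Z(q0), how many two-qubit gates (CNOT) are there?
1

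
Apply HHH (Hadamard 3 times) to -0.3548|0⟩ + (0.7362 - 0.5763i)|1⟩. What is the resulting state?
(0.2697 - 0.4075i)|0⟩ + (-0.7715 + 0.4075i)|1⟩

H² = I, so H^3 = H: a single Hadamard. With (a, b) = (-0.3548, (0.7362 - 0.5763i)), H gives ((a + b)/√2, (a − b)/√2) = ((0.2697 - 0.4075i), (-0.7715 + 0.4075i)).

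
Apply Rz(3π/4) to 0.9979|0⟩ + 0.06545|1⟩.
(0.3819 - 0.9219i)|0⟩ + (0.02505 + 0.06047i)|1⟩

Rz(3π/4) = [[e^(−iθ/2), 0], [0, e^(iθ/2)]] with e^(±iθ/2) = cos(θ/2) ± i·sin(θ/2); θ = 3π/4, cos(θ/2) ≈ 0.382683, sin(θ/2) ≈ 0.92388.
With a = amp(|0⟩) = 0.9979 and b = amp(|1⟩) = 0.06545:
new amp(|0⟩) = (0.382683 - 0.92388i)·a = (0.3819 - 0.9219i)
new amp(|1⟩) = (0.382683 + 0.92388i)·b = (0.02505 + 0.06047i)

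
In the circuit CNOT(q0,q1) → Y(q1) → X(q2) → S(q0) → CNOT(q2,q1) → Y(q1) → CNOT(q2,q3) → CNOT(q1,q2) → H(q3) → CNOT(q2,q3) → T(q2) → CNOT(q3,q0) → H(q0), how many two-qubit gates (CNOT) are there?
6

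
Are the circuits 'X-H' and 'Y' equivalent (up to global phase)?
No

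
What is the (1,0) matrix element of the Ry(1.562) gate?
0.704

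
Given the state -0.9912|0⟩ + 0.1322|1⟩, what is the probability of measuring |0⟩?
0.9825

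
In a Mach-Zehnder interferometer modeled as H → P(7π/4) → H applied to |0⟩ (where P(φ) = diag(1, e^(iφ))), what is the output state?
(0.8536 - (1/√8)i)|0⟩ + (0.1464 + (1/√8)i)|1⟩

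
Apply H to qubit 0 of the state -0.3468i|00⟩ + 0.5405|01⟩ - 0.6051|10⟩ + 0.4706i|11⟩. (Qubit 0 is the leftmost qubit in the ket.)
(-0.4279 - 0.2452i)|00⟩ + (0.3822 + 0.3328i)|01⟩ + (0.4279 - 0.2452i)|10⟩ + (0.3822 - 0.3328i)|11⟩

H on qubit 0 mixes each pair of kets that differ only in qubit 0: amplitudes (a, b) of (|…0…⟩, |…1…⟩) become ((a + b)/√2, (a − b)/√2). Kets absent from the input have amplitude 0.
(|00⟩, |10⟩): (a, b) = (-0.3468i, -0.6051) → ((-0.4279 - 0.2452i), (0.4279 - 0.2452i))
(|01⟩, |11⟩): (a, b) = (0.5405, 0.4706i) → ((0.3822 + 0.3328i), (0.3822 - 0.3328i))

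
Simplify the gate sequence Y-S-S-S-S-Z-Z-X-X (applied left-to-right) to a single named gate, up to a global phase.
Y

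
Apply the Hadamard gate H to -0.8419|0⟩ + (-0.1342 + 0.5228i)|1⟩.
(-0.6902 + 0.3697i)|0⟩ + (-0.5004 - 0.3697i)|1⟩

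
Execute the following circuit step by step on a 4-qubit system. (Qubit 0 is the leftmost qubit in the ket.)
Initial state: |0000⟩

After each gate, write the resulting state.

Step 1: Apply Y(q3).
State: i|0001⟩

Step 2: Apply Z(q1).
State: i|0001⟩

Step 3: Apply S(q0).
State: i|0001⟩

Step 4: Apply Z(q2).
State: i|0001⟩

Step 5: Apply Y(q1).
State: -|0101⟩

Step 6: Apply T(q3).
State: (-1/√2 - (1/√2)i)|0101⟩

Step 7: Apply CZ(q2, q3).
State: (-1/√2 - (1/√2)i)|0101⟩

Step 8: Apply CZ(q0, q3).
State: (-1/√2 - (1/√2)i)|0101⟩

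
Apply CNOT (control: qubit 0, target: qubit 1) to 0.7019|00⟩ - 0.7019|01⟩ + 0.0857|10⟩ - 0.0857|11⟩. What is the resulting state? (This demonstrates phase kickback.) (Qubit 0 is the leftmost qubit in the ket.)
0.7019|00⟩ - 0.7019|01⟩ - 0.0857|10⟩ + 0.0857|11⟩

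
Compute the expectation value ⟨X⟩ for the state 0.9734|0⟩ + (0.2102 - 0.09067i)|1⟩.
0.4092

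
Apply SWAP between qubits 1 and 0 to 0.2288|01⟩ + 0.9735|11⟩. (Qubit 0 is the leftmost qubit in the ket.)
0.2288|10⟩ + 0.9735|11⟩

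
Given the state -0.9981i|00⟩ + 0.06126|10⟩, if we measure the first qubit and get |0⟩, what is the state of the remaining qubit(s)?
-i|0⟩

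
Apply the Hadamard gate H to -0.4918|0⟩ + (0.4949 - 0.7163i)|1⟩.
(0.002192 - 0.5065i)|0⟩ + (-0.6977 + 0.5065i)|1⟩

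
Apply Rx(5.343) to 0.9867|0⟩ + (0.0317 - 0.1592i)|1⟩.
(-0.9518 - 0.01436i)|0⟩ + (-0.02826 - 0.305i)|1⟩

Rx(5.343) = [[cos(θ/2), −i·sin(θ/2)], [−i·sin(θ/2), cos(θ/2)]]; θ = 5.343, cos(θ/2) ≈ -0.891526, sin(θ/2) ≈ 0.452969.
With a = amp(|0⟩) = 0.9867 and b = amp(|1⟩) = (0.0317 - 0.1592i):
new amp(|0⟩) = (-0.891526)·a + (-0.452969i)·b = (-0.9518 - 0.01436i)
new amp(|1⟩) = (-0.452969i)·a + (-0.891526)·b = (-0.02826 - 0.305i)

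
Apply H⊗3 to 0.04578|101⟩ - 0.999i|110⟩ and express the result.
(0.01619 - 0.3532i)|000⟩ + (-0.01619 - 0.3532i)|001⟩ + (0.01619 + 0.3532i)|010⟩ + (-0.01619 + 0.3532i)|011⟩ + (-0.01619 + 0.3532i)|100⟩ + (0.01619 + 0.3532i)|101⟩ + (-0.01619 - 0.3532i)|110⟩ + (0.01619 - 0.3532i)|111⟩

H⊗3 gives amp(|y⟩) = (1/2√2) Σ_x (−1)^(x·y) amp(|x⟩), where x·y is the number of positions in which both x and y have a 1.
|000⟩: (0.04578 - 0.999i)/(2√2) = (0.01619 - 0.3532i)
|001⟩: (-0.04578 - 0.999i)/(2√2) = (-0.01619 - 0.3532i)
|010⟩: (0.04578 + 0.999i)/(2√2) = (0.01619 + 0.3532i)
|011⟩: (-0.04578 + 0.999i)/(2√2) = (-0.01619 + 0.3532i)
|100⟩: (-0.04578 + 0.999i)/(2√2) = (-0.01619 + 0.3532i)
|101⟩: (0.04578 + 0.999i)/(2√2) = (0.01619 + 0.3532i)
|110⟩: (-0.04578 - 0.999i)/(2√2) = (-0.01619 - 0.3532i)
|111⟩: (0.04578 - 0.999i)/(2√2) = (0.01619 - 0.3532i)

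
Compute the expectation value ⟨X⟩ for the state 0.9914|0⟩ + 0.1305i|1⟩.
0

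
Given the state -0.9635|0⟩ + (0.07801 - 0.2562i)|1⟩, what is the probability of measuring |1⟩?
0.07172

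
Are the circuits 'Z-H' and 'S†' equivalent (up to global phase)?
No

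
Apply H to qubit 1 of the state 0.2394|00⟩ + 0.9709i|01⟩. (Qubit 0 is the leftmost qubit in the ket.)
(0.1693 + 0.6865i)|00⟩ + (0.1693 - 0.6865i)|01⟩

H on qubit 1 mixes each pair of kets that differ only in qubit 1: amplitudes (a, b) of (|…0…⟩, |…1…⟩) become ((a + b)/√2, (a − b)/√2). Kets absent from the input have amplitude 0.
(|00⟩, |01⟩): (a, b) = (0.2394, 0.9709i) → ((0.1693 + 0.6865i), (0.1693 - 0.6865i))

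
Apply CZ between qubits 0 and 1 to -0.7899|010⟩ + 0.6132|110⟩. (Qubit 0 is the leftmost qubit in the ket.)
-0.7899|010⟩ - 0.6132|110⟩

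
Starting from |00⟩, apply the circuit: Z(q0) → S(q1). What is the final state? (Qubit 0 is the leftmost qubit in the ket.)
|00⟩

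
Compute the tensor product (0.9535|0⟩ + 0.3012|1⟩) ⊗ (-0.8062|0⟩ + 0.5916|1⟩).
-0.7687|00⟩ + 0.5641|01⟩ - 0.2428|10⟩ + 0.1782|11⟩

amp(|b₁b₂…⟩) = product of the factor amplitudes for bits b₁, b₂, …; only kets whose every factor amplitude is nonzero survive.
|00⟩: (0.9535)(-0.8062) = -0.7687
|01⟩: (0.9535)(0.5916) = 0.5641
|10⟩: (0.3012)(-0.8062) = -0.2428
|11⟩: (0.3012)(0.5916) = 0.1782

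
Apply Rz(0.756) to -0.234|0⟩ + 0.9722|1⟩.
(-0.2175 + 0.08636i)|0⟩ + (0.9036 + 0.3588i)|1⟩

Rz(0.756) = [[e^(−iθ/2), 0], [0, e^(iθ/2)]] with e^(±iθ/2) = cos(θ/2) ± i·sin(θ/2); θ = 0.756, cos(θ/2) ≈ 0.929405, sin(θ/2) ≈ 0.369062.
With a = amp(|0⟩) = -0.234 and b = amp(|1⟩) = 0.9722:
new amp(|0⟩) = (0.929405 - 0.369062i)·a = (-0.2175 + 0.08636i)
new amp(|1⟩) = (0.929405 + 0.369062i)·b = (0.9036 + 0.3588i)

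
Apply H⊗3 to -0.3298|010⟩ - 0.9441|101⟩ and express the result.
-0.4504|000⟩ + 0.2172|001⟩ - 0.2172|010⟩ + 0.4504|011⟩ + 0.2172|100⟩ - 0.4504|101⟩ + 0.4504|110⟩ - 0.2172|111⟩

H⊗3 gives amp(|y⟩) = (1/2√2) Σ_x (−1)^(x·y) amp(|x⟩), where x·y is the number of positions in which both x and y have a 1.
|000⟩: (-0.3298 - 0.9441)/(2√2) = -0.4504
|001⟩: (-0.3298 + 0.9441)/(2√2) = 0.2172
|010⟩: (0.3298 - 0.9441)/(2√2) = -0.2172
|011⟩: (0.3298 + 0.9441)/(2√2) = 0.4504
|100⟩: (-0.3298 + 0.9441)/(2√2) = 0.2172
|101⟩: (-0.3298 - 0.9441)/(2√2) = -0.4504
|110⟩: (0.3298 + 0.9441)/(2√2) = 0.4504
|111⟩: (0.3298 - 0.9441)/(2√2) = -0.2172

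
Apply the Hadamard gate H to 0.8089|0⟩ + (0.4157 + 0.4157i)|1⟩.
(0.8659 + 0.2939i)|0⟩ + (0.278 - 0.2939i)|1⟩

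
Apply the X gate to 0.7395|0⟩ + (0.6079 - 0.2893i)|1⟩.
(0.6079 - 0.2893i)|0⟩ + 0.7395|1⟩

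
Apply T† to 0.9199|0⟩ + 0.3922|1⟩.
0.9199|0⟩ + (0.2773 - 0.2773i)|1⟩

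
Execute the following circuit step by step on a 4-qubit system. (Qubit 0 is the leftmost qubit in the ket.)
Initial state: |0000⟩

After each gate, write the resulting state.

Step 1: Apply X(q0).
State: |1000⟩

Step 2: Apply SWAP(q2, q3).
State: |1000⟩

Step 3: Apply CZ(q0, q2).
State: |1000⟩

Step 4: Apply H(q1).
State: 1/√2|1000⟩ + 1/√2|1100⟩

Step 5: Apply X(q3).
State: 1/√2|1001⟩ + 1/√2|1101⟩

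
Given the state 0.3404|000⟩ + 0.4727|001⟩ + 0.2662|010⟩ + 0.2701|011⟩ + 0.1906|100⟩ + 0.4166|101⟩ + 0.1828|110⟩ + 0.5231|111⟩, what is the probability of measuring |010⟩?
0.07086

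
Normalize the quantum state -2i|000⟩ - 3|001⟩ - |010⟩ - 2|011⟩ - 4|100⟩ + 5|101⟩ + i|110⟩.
-0.2582i|000⟩ - 0.3873|001⟩ - 0.1291|010⟩ - 0.2582|011⟩ - 0.5164|100⟩ + 0.6455|101⟩ + 0.1291i|110⟩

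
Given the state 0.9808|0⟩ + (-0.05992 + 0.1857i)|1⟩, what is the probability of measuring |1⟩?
0.03807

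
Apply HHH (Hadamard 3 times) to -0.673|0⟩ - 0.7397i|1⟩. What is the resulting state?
(-0.4759 - 0.523i)|0⟩ + (-0.4759 + 0.523i)|1⟩

H² = I, so H^3 = H: a single Hadamard. With (a, b) = (-0.673, -0.7397i), H gives ((a + b)/√2, (a − b)/√2) = ((-0.4759 - 0.523i), (-0.4759 + 0.523i)).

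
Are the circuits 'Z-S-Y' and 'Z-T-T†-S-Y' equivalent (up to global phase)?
Yes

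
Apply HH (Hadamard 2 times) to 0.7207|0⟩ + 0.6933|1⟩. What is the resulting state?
0.7207|0⟩ + 0.6933|1⟩

H² = I, so an even number of Hadamards cancels: H^2 = I and the state is unchanged.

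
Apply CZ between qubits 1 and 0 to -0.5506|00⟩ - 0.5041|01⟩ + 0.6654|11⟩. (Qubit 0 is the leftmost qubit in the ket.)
-0.5506|00⟩ - 0.5041|01⟩ - 0.6654|11⟩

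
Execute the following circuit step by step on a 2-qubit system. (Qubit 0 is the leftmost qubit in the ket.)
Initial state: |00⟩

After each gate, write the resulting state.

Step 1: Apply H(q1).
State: 1/√2|00⟩ + 1/√2|01⟩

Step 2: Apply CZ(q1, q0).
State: 1/√2|00⟩ + 1/√2|01⟩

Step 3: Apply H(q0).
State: 1/2|00⟩ + 1/2|01⟩ + 1/2|10⟩ + 1/2|11⟩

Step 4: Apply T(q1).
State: 1/2|00⟩ + (1/√8 + (1/√8)i)|01⟩ + 1/2|10⟩ + (1/√8 + (1/√8)i)|11⟩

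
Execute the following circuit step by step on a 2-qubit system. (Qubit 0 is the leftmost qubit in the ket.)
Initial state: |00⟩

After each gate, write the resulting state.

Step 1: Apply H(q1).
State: 1/√2|00⟩ + 1/√2|01⟩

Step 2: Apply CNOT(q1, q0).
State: 1/√2|00⟩ + 1/√2|11⟩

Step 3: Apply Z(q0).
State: 1/√2|00⟩ - 1/√2|11⟩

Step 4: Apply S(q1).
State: 1/√2|00⟩ - (1/√2)i|11⟩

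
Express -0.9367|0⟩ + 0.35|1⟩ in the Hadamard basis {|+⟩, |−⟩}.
-0.4149|+⟩ - 0.9098|−⟩

With |ψ⟩ = α|0⟩ + β|1⟩, the Hadamard-basis coefficients are ⟨+|ψ⟩ = (α + β)/√2 and ⟨−|ψ⟩ = (α − β)/√2.
Here α = -0.9367, β = 0.35: (α + β)/√2 = -0.4149, (α − β)/√2 = -0.9098.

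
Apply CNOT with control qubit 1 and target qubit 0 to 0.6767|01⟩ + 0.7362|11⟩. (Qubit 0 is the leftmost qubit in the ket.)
0.7362|01⟩ + 0.6767|11⟩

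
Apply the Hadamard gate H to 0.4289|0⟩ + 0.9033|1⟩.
0.942|0⟩ - 0.3355|1⟩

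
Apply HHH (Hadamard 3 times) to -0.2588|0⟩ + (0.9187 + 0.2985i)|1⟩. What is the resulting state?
(0.4666 + 0.2111i)|0⟩ + (-0.8326 - 0.2111i)|1⟩

H² = I, so H^3 = H: a single Hadamard. With (a, b) = (-0.2588, (0.9187 + 0.2985i)), H gives ((a + b)/√2, (a − b)/√2) = ((0.4666 + 0.2111i), (-0.8326 - 0.2111i)).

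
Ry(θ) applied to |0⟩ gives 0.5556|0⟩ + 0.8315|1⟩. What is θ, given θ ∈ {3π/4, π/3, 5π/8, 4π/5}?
5π/8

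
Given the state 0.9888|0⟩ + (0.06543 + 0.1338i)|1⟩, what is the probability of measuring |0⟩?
0.9777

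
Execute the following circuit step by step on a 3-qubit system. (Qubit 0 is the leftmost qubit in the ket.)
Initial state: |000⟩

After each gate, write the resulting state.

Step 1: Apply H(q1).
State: 1/√2|000⟩ + 1/√2|010⟩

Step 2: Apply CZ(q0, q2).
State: 1/√2|000⟩ + 1/√2|010⟩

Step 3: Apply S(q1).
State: 1/√2|000⟩ + (1/√2)i|010⟩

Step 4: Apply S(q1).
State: 1/√2|000⟩ - 1/√2|010⟩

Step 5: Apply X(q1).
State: -1/√2|000⟩ + 1/√2|010⟩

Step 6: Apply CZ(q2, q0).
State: -1/√2|000⟩ + 1/√2|010⟩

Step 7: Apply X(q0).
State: -1/√2|100⟩ + 1/√2|110⟩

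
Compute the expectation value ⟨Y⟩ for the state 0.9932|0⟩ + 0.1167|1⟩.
0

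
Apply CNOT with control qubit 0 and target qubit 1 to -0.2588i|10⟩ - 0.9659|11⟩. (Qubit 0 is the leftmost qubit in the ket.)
-0.9659|10⟩ - 0.2588i|11⟩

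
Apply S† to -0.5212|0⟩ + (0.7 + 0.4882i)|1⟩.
-0.5212|0⟩ + (0.4882 - 0.7i)|1⟩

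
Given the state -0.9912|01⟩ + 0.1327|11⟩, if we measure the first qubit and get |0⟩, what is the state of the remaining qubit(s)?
-|1⟩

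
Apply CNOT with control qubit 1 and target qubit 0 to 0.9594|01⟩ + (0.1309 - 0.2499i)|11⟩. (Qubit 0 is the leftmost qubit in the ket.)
(0.1309 - 0.2499i)|01⟩ + 0.9594|11⟩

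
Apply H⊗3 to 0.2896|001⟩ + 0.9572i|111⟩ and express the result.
(0.1024 + 0.3384i)|000⟩ + (-0.1024 - 0.3384i)|001⟩ + (0.1024 - 0.3384i)|010⟩ + (-0.1024 + 0.3384i)|011⟩ + (0.1024 - 0.3384i)|100⟩ + (-0.1024 + 0.3384i)|101⟩ + (0.1024 + 0.3384i)|110⟩ + (-0.1024 - 0.3384i)|111⟩

H⊗3 gives amp(|y⟩) = (1/2√2) Σ_x (−1)^(x·y) amp(|x⟩), where x·y is the number of positions in which both x and y have a 1.
|000⟩: (0.2896 + 0.9572i)/(2√2) = (0.1024 + 0.3384i)
|001⟩: (-0.2896 - 0.9572i)/(2√2) = (-0.1024 - 0.3384i)
|010⟩: (0.2896 - 0.9572i)/(2√2) = (0.1024 - 0.3384i)
|011⟩: (-0.2896 + 0.9572i)/(2√2) = (-0.1024 + 0.3384i)
|100⟩: (0.2896 - 0.9572i)/(2√2) = (0.1024 - 0.3384i)
|101⟩: (-0.2896 + 0.9572i)/(2√2) = (-0.1024 + 0.3384i)
|110⟩: (0.2896 + 0.9572i)/(2√2) = (0.1024 + 0.3384i)
|111⟩: (-0.2896 - 0.9572i)/(2√2) = (-0.1024 - 0.3384i)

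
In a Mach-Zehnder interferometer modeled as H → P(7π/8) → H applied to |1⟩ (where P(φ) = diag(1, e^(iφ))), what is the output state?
(0.9619 - 0.1913i)|0⟩ + (0.03806 + 0.1913i)|1⟩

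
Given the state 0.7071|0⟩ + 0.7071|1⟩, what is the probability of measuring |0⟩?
0.5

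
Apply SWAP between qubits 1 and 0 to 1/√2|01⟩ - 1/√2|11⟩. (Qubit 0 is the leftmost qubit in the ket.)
1/√2|10⟩ - 1/√2|11⟩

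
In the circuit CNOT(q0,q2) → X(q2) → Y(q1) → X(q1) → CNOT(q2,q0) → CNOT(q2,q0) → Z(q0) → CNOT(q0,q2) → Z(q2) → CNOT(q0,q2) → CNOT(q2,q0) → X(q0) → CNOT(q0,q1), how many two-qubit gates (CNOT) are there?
7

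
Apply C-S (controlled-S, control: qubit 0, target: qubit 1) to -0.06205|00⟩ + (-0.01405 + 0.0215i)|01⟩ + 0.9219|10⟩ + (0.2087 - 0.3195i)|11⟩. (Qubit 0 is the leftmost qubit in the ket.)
-0.06205|00⟩ + (-0.01405 + 0.0215i)|01⟩ + 0.9219|10⟩ + (0.3195 + 0.2087i)|11⟩

C-S leaves the control-|0⟩ kets |00⟩, |01⟩ unchanged and applies S to qubit 1 on the control-|1⟩ pair (|10⟩, |11⟩).
S = [[1, 0], [0, i]].
With a = amp(|10⟩) = 0.9219 and b = amp(|11⟩) = (0.2087 - 0.3195i):
new amp(|10⟩) = (1)·a = 0.9219
new amp(|11⟩) = (i)·b = (0.3195 + 0.2087i)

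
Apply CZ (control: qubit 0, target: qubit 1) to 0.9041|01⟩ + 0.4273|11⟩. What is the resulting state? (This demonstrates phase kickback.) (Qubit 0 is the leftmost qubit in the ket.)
0.9041|01⟩ - 0.4273|11⟩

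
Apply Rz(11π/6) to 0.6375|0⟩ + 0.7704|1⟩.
(-0.6158 - 0.165i)|0⟩ + (-0.7441 + 0.1994i)|1⟩

Rz(11π/6) = [[e^(−iθ/2), 0], [0, e^(iθ/2)]] with e^(±iθ/2) = cos(θ/2) ± i·sin(θ/2); θ = 11π/6, cos(θ/2) ≈ -0.965926, sin(θ/2) ≈ 0.258819.
With a = amp(|0⟩) = 0.6375 and b = amp(|1⟩) = 0.7704:
new amp(|0⟩) = (-0.965926 - 0.258819i)·a = (-0.6158 - 0.165i)
new amp(|1⟩) = (-0.965926 + 0.258819i)·b = (-0.7441 + 0.1994i)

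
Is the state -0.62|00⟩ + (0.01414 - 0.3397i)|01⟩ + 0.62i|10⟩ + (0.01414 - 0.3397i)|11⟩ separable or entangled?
Entangled

Writing the state as a|00⟩ + b|01⟩ + c|10⟩ + d|11⟩, it is a product state iff ad − bc = 0.
Here (a, b, c, d) = (-0.62, (0.01414 - 0.3397i), 0.62i, (0.01414 - 0.3397i)): ad − bc = (-0.62)(0.01414 - 0.3397i) − (0.01414 - 0.3397i)(0.62i) = (-0.2194 + 0.2018i) ≠ 0, so the state is entangled.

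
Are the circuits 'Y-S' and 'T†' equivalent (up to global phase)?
No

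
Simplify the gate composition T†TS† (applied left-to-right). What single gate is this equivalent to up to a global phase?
S†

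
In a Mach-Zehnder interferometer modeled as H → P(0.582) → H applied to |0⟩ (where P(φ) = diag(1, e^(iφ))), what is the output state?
(0.9177 + 0.2748i)|0⟩ + (0.08232 - 0.2748i)|1⟩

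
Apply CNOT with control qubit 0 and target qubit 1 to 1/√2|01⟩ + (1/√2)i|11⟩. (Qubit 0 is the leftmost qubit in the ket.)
1/√2|01⟩ + (1/√2)i|10⟩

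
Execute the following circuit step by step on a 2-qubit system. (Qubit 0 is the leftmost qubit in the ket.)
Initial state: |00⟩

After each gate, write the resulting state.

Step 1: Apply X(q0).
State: |10⟩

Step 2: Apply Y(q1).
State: i|11⟩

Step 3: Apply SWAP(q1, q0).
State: i|11⟩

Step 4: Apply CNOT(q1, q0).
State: i|01⟩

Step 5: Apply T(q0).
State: i|01⟩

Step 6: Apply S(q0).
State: i|01⟩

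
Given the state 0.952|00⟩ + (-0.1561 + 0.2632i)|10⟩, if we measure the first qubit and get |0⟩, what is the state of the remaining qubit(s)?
|0⟩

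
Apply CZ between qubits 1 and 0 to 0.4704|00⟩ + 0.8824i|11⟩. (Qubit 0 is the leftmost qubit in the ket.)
0.4704|00⟩ - 0.8824i|11⟩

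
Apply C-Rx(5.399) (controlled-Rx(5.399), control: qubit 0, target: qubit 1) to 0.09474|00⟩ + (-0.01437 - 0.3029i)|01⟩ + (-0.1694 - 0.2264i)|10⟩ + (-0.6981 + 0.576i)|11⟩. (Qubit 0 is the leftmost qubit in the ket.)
0.09474|00⟩ + (-0.01437 - 0.3029i)|01⟩ + (0.3995 + 0.5033i)|10⟩ + (0.5341 - 0.4481i)|11⟩

C-Rx(5.399) leaves the control-|0⟩ kets |00⟩, |01⟩ unchanged and applies Rx(5.399) to qubit 1 on the control-|1⟩ pair (|10⟩, |11⟩).
Rx(5.399) = [[cos(θ/2), −i·sin(θ/2)], [−i·sin(θ/2), cos(θ/2)]]; θ = 5.399, cos(θ/2) ≈ -0.903858, sin(θ/2) ≈ 0.427832.
With a = amp(|10⟩) = (-0.1694 - 0.2264i) and b = amp(|11⟩) = (-0.6981 + 0.576i):
new amp(|10⟩) = (-0.903858)·a + (-0.427832i)·b = (0.3995 + 0.5033i)
new amp(|11⟩) = (-0.427832i)·a + (-0.903858)·b = (0.5341 - 0.4481i)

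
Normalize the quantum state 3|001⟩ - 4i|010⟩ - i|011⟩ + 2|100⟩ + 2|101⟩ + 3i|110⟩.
0.4575|001⟩ - 0.61i|010⟩ - 0.1525i|011⟩ + 0.305|100⟩ + 0.305|101⟩ + 0.4575i|110⟩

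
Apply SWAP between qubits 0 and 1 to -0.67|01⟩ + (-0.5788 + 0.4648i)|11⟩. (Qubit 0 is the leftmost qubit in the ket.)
-0.67|10⟩ + (-0.5788 + 0.4648i)|11⟩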